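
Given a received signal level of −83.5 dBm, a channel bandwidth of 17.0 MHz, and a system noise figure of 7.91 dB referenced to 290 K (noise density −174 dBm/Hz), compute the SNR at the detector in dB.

Noise floor: N = −174 + 10 log₁₀(B) + NF
10 log₁₀(1.70×10⁷) = 72.3 dB
N = −174 + 72.3 + 7.91 = −93.79 dBm
SNR = P_sig − N = −83.5 − (−93.79) = 10.29 dB → 10.3 dB

10.3 dB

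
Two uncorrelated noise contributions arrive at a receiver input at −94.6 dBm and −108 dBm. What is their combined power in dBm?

−94.4 dBm

Convert to linear, add, convert back:
P₁ = 3.47×10⁻¹³ W, P₂ = 1.58×10⁻¹⁴ W
P_tot = 3.63×10⁻¹³ W → 10 log₁₀(P_tot / 10⁻³) = −94.4 dBm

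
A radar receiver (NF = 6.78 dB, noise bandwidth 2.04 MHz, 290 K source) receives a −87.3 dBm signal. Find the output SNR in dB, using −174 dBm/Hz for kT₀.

Noise floor: N = −174 + 10 log₁₀(B) + NF
10 log₁₀(2.04×10⁶) = 63.1 dB
N = −174 + 63.1 + 6.78 = −104.12 dBm
SNR = P_sig − N = −87.3 − (−104.12) = 16.82 dB → 16.8 dB

16.8 dB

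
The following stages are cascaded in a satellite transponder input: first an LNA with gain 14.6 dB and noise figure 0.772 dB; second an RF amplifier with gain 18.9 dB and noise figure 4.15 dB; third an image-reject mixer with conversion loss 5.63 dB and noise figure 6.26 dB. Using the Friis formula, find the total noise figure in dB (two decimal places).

Convert to linear (a loss of L dB is a gain of −L dB): F_i = 10^(NF_i/10), G_i = 10^(G_i,dB/10)
  Stage 1: F_1 = 10^(0.772/10) = 1.195, G_1 = 10^(14.6/10) = 28.84
  Stage 2: F_2 = 10^(4.15/10) = 2.600, G_2 = 10^(18.9/10) = 77.62
  Stage 3: F_3 = 10^(6.26/10) = 4.227, G_3 = 10^(−5.63/10) = 0.2735
Friis cascade:
  F = 1.195 + (2.600 − 1)/28.84 + (4.227 − 1)/2239 = 1.251
NF = 10 log₁₀(1.251) = 0.97 dB

0.97 dB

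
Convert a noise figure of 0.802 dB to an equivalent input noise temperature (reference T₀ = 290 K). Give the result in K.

F = 10^(0.802/10) = 1.20282
T_e = (F − 1)·T₀ = (1.20282 − 1) × 290 = 58.8 K

58.8 K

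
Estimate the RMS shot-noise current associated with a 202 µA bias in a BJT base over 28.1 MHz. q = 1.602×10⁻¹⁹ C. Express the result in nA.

I_n = √(2qI·B)
2qI·B = 2 × 1.602×10⁻¹⁹ × 2.02×10⁻⁴ × 2.81×10⁷ = 1.82×10⁻¹⁵ A²
I_n = √(1.82×10⁻¹⁵) = 4.26×10⁻⁸ A = 42.6 nA

42.6 nA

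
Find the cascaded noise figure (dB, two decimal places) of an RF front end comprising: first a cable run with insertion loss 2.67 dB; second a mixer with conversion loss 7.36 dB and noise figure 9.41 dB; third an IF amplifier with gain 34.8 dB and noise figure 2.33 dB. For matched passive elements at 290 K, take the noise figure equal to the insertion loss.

Convert to linear (a loss of L dB is a gain of −L dB): F_i = 10^(NF_i/10), G_i = 10^(G_i,dB/10)
  Stage 1: F_1 = 10^(2.67/10) = 1.849, G_1 = 10^(−2.67/10) = 0.5408
  Stage 2: F_2 = 10^(9.41/10) = 8.730, G_2 = 10^(−7.36/10) = 0.1837
  Stage 3: F_3 = 10^(2.33/10) = 1.710, G_3 = 10^(34.8/10) = 3020
Friis cascade:
  F = 1.849 + (8.730 − 1)/0.5408 + (1.710 − 1)/0.09931 = 23.29
NF = 10 log₁₀(23.29) = 13.67 dB

13.67 dB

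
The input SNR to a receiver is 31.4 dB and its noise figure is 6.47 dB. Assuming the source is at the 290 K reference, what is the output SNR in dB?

24.93 dB

By definition F = SNR_in/SNR_out, so in dB: SNR_out = SNR_in − NF
SNR_out = 31.4 − 6.47 = 24.93 dB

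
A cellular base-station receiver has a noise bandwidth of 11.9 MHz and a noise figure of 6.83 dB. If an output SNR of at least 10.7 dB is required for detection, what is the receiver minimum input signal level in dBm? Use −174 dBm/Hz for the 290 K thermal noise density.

Sensitivity = −174 + 10 log₁₀(B) + NF + SNR_min
= −174 + 70.76 + 6.83 + 10.7
= −85.71 dBm → −85.7 dBm

−85.7 dBm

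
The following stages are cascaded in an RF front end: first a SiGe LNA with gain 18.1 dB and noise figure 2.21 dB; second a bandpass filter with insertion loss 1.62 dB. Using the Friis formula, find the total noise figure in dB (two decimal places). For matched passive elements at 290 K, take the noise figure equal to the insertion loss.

2.23 dB

Convert to linear (a loss of L dB is a gain of −L dB): F_i = 10^(NF_i/10), G_i = 10^(G_i,dB/10)
  Stage 1: F_1 = 10^(2.21/10) = 1.663, G_1 = 10^(18.1/10) = 64.57
  Stage 2: F_2 = 10^(1.62/10) = 1.452, G_2 = 10^(−1.62/10) = 0.6887
Friis cascade:
  F = 1.663 + (1.452 − 1)/64.57 = 1.670
NF = 10 log₁₀(1.670) = 2.23 dB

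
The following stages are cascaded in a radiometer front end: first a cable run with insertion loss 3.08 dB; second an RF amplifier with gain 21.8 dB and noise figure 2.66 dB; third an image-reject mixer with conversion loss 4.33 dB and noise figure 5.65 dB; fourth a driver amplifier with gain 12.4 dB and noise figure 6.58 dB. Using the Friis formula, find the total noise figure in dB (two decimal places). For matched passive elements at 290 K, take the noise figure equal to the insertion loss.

5.93 dB

Convert to linear (a loss of L dB is a gain of −L dB): F_i = 10^(NF_i/10), G_i = 10^(G_i,dB/10)
  Stage 1: F_1 = 10^(3.08/10) = 2.032, G_1 = 10^(−3.08/10) = 0.4920
  Stage 2: F_2 = 10^(2.66/10) = 1.845, G_2 = 10^(21.8/10) = 151.4
  Stage 3: F_3 = 10^(5.65/10) = 3.673, G_3 = 10^(−4.33/10) = 0.3690
  Stage 4: F_4 = 10^(6.58/10) = 4.550, G_4 = 10^(12.4/10) = 17.38
Friis cascade:
  F = 2.032 + (1.845 − 1)/0.4920 + (3.673 − 1)/74.47 + (4.550 − 1)/27.48 = 3.915
NF = 10 log₁₀(3.915) = 5.93 dB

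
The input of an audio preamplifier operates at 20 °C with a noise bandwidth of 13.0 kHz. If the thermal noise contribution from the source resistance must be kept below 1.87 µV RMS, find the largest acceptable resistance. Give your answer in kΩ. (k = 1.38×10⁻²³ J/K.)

T = 20 °C + 273.15 = 293.15 K
Johnson–Nyquist: V_n = √(4kTRB) ⇒ R = V_n² / (4kTB)
4kTB = 4 × 1.38×10⁻²³ × 293.15 × 1.30×10⁴ = 2.10×10⁻¹⁶
R = (1.87×10⁻⁶)² / 2.10×10⁻¹⁶ = 1.66×10⁴ Ω = 16.6 kΩ

16.6 kΩ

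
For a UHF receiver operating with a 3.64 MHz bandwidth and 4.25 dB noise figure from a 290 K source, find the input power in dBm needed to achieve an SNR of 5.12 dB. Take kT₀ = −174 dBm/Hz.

Sensitivity = −174 + 10 log₁₀(B) + NF + SNR_min
= −174 + 65.61 + 4.25 + 5.12
= −99.02 dBm → −99.0 dBm

−99.0 dBm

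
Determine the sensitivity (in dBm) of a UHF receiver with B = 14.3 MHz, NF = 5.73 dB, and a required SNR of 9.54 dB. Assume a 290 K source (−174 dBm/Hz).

Sensitivity = −174 + 10 log₁₀(B) + NF + SNR_min
= −174 + 71.55 + 5.73 + 9.54
= −87.18 dBm → −87.2 dBm

−87.2 dBm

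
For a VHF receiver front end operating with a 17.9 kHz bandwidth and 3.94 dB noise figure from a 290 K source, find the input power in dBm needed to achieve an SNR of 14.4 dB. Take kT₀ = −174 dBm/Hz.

Sensitivity = −174 + 10 log₁₀(B) + NF + SNR_min
= −174 + 42.53 + 3.94 + 14.4
= −113.13 dBm → −113.1 dBm

−113.1 dBm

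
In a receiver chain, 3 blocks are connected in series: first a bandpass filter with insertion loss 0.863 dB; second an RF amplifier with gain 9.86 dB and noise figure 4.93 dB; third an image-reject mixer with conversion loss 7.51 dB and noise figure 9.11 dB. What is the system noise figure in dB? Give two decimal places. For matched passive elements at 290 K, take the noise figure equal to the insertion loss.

Convert to linear (a loss of L dB is a gain of −L dB): F_i = 10^(NF_i/10), G_i = 10^(G_i,dB/10)
  Stage 1: F_1 = 10^(0.863/10) = 1.220, G_1 = 10^(−0.863/10) = 0.8198
  Stage 2: F_2 = 10^(4.93/10) = 3.112, G_2 = 10^(9.86/10) = 9.683
  Stage 3: F_3 = 10^(9.11/10) = 8.147, G_3 = 10^(−7.51/10) = 0.1774
Friis cascade:
  F = 1.220 + (3.112 − 1)/0.8198 + (8.147 − 1)/7.938 = 4.696
NF = 10 log₁₀(4.696) = 6.72 dB

6.72 dB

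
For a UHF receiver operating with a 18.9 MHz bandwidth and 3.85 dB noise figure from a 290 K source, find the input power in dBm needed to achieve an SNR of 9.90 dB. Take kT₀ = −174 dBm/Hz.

Sensitivity = −174 + 10 log₁₀(B) + NF + SNR_min
= −174 + 72.76 + 3.85 + 9.90
= −87.49 dBm → −87.5 dBm

−87.5 dBm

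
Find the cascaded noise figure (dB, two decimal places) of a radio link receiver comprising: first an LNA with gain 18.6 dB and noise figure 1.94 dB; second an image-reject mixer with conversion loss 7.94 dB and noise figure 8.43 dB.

2.16 dB

Convert to linear (a loss of L dB is a gain of −L dB): F_i = 10^(NF_i/10), G_i = 10^(G_i,dB/10)
  Stage 1: F_1 = 10^(1.94/10) = 1.563, G_1 = 10^(18.6/10) = 72.44
  Stage 2: F_2 = 10^(8.43/10) = 6.966, G_2 = 10^(−7.94/10) = 0.1607
Friis cascade:
  F = 1.563 + (6.966 − 1)/72.44 = 1.646
NF = 10 log₁₀(1.646) = 2.16 dB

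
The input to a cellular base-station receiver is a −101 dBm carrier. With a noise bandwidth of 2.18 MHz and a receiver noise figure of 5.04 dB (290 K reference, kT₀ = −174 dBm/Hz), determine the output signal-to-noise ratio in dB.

Noise floor: N = −174 + 10 log₁₀(B) + NF
10 log₁₀(2.18×10⁶) = 63.38 dB
N = −174 + 63.38 + 5.04 = −105.58 dBm
SNR = P_sig − N = −101 − (−105.58) = 4.58 dB → 4.6 dB

4.6 dB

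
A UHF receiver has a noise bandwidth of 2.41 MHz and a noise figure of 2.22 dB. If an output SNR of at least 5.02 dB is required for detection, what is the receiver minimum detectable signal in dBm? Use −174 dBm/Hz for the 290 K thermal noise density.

Sensitivity = −174 + 10 log₁₀(B) + NF + SNR_min
= −174 + 63.82 + 2.22 + 5.02
= −102.94 dBm → −102.9 dBm

−102.9 dBm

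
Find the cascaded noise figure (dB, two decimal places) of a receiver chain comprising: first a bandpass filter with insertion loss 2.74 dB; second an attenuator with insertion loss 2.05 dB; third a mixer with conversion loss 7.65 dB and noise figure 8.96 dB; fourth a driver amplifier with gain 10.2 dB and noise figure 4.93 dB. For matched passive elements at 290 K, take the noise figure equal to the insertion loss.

17.84 dB

Convert to linear (a loss of L dB is a gain of −L dB): F_i = 10^(NF_i/10), G_i = 10^(G_i,dB/10)
  Stage 1: F_1 = 10^(2.74/10) = 1.879, G_1 = 10^(−2.74/10) = 0.5321
  Stage 2: F_2 = 10^(2.05/10) = 1.603, G_2 = 10^(−2.05/10) = 0.6237
  Stage 3: F_3 = 10^(8.96/10) = 7.870, G_3 = 10^(−7.65/10) = 0.1718
  Stage 4: F_4 = 10^(4.93/10) = 3.112, G_4 = 10^(10.2/10) = 10.47
Friis cascade:
  F = 1.879 + (1.603 − 1)/0.5321 + (7.870 − 1)/0.3319 + (3.112 − 1)/0.05702 = 60.75
NF = 10 log₁₀(60.75) = 17.84 dB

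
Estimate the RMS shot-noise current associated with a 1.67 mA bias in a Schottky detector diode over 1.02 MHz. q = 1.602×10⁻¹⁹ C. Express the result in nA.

23.4 nA

I_n = √(2qI·B)
2qI·B = 2 × 1.602×10⁻¹⁹ × 1.67×10⁻³ × 1.02×10⁶ = 5.46×10⁻¹⁶ A²
I_n = √(5.46×10⁻¹⁶) = 2.34×10⁻⁸ A = 23.4 nA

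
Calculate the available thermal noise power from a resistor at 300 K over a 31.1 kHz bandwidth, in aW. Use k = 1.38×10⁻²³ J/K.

129 aW

P_n = kTB = 1.38×10⁻²³ × 300 × 3.11×10⁴ = 1.29×10⁻¹⁶ W = 129 aW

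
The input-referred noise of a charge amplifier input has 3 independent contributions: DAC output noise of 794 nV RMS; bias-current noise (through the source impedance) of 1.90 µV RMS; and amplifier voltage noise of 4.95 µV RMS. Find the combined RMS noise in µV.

5.36 µV

Uncorrelated sources add in power (mean-square): V_tot = √(ΣV_i²)
V_tot = √[(7.94×10⁻⁷)² + (1.90×10⁻⁶)² + (4.95×10⁻⁶)²] = 5.36×10⁻⁶ V = 5.36 µV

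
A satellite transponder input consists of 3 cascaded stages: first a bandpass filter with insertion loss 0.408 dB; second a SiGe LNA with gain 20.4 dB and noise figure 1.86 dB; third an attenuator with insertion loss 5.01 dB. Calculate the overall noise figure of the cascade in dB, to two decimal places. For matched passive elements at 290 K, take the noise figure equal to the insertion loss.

2.32 dB

Convert to linear (a loss of L dB is a gain of −L dB): F_i = 10^(NF_i/10), G_i = 10^(G_i,dB/10)
  Stage 1: F_1 = 10^(0.408/10) = 1.098, G_1 = 10^(−0.408/10) = 0.9103
  Stage 2: F_2 = 10^(1.86/10) = 1.535, G_2 = 10^(20.4/10) = 109.6
  Stage 3: F_3 = 10^(5.01/10) = 3.170, G_3 = 10^(−5.01/10) = 0.3155
Friis cascade:
  F = 1.098 + (1.535 − 1)/0.9103 + (3.170 − 1)/99.82 = 1.708
NF = 10 log₁₀(1.708) = 2.32 dB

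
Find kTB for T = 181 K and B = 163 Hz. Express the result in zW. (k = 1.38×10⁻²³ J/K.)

P_n = kTB = 1.38×10⁻²³ × 181 × 1.63×10² = 4.07×10⁻¹⁹ W = 407 zW

407 zW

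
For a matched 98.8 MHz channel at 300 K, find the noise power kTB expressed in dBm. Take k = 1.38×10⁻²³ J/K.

P_n = kTB = 1.38×10⁻²³ × 300 × 9.88×10⁷ = 4.09×10⁻¹³ W
In dBm: 10 log₁₀(4.09×10⁻¹³ / 10⁻³) = −93.9 dBm

−93.9 dBm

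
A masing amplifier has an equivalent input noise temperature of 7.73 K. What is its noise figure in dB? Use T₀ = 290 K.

0.114 dB

F = 1 + T_e/T₀ = 1 + 7.73/290 = 1.02666
NF = 10 log₁₀(1.02666) = 0.114 dB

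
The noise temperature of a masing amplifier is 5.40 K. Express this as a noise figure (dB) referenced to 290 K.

F = 1 + T_e/T₀ = 1 + 5.40/290 = 1.01862
NF = 10 log₁₀(1.01862) = 0.080 dB

0.080 dB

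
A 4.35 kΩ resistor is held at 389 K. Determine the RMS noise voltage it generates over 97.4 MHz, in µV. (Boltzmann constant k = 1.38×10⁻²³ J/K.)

V_n = √(4kTRB)
4kTRB = 4 × 1.38×10⁻²³ × 389 × 4.35×10³ × 9.74×10⁷ = 9.10×10⁻⁹ V²
V_n = √(9.10×10⁻⁹) = 9.54×10⁻⁵ V = 95.4 µV

95.4 µV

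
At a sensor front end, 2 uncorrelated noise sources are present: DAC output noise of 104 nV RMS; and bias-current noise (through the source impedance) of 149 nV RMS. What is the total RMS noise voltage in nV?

Uncorrelated sources add in power (mean-square): V_tot = √(ΣV_i²)
V_tot = √[(1.04×10⁻⁷)² + (1.49×10⁻⁷)²] = 1.82×10⁻⁷ V = 182 nV

182 nV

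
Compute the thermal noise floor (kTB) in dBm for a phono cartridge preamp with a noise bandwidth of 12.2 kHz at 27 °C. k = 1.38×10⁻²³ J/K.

T = 27 °C + 273.15 = 300.15 K
P_n = kTB = 1.38×10⁻²³ × 300.15 × 1.22×10⁴ = 5.05×10⁻¹⁷ W
In dBm: 10 log₁₀(5.05×10⁻¹⁷ / 10⁻³) = −133.0 dBm

−133.0 dBm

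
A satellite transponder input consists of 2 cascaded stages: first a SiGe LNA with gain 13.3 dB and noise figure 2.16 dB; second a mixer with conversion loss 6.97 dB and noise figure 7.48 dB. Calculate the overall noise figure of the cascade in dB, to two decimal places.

2.69 dB

Convert to linear (a loss of L dB is a gain of −L dB): F_i = 10^(NF_i/10), G_i = 10^(G_i,dB/10)
  Stage 1: F_1 = 10^(2.16/10) = 1.644, G_1 = 10^(13.3/10) = 21.38
  Stage 2: F_2 = 10^(7.48/10) = 5.598, G_2 = 10^(−6.97/10) = 0.2009
Friis cascade:
  F = 1.644 + (5.598 − 1)/21.38 = 1.859
NF = 10 log₁₀(1.859) = 2.69 dB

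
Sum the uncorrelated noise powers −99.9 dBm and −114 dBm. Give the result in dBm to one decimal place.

−99.7 dBm

Convert to linear, add, convert back:
P₁ = 1.02×10⁻¹³ W, P₂ = 3.98×10⁻¹⁵ W
P_tot = 1.06×10⁻¹³ W → 10 log₁₀(P_tot / 10⁻³) = −99.7 dBm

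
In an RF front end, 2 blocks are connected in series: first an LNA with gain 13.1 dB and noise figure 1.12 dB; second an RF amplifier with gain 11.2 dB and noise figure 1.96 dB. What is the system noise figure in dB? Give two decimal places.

Convert to linear (a loss of L dB is a gain of −L dB): F_i = 10^(NF_i/10), G_i = 10^(G_i,dB/10)
  Stage 1: F_1 = 10^(1.12/10) = 1.294, G_1 = 10^(13.1/10) = 20.42
  Stage 2: F_2 = 10^(1.96/10) = 1.570, G_2 = 10^(11.2/10) = 13.18
Friis cascade:
  F = 1.294 + (1.570 − 1)/20.42 = 1.322
NF = 10 log₁₀(1.322) = 1.21 dB

1.21 dB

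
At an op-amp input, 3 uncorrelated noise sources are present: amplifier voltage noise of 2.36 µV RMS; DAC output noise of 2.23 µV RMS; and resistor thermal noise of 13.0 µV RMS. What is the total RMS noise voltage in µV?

13.4 µV

Uncorrelated sources add in power (mean-square): V_tot = √(ΣV_i²)
V_tot = √[(2.36×10⁻⁶)² + (2.23×10⁻⁶)² + (1.30×10⁻⁵)²] = 1.34×10⁻⁵ V = 13.4 µV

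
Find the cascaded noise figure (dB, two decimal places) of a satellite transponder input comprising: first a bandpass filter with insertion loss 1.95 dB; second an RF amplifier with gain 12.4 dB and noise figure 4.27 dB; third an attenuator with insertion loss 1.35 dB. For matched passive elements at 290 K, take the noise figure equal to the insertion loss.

6.25 dB

Convert to linear (a loss of L dB is a gain of −L dB): F_i = 10^(NF_i/10), G_i = 10^(G_i,dB/10)
  Stage 1: F_1 = 10^(1.95/10) = 1.567, G_1 = 10^(−1.95/10) = 0.6383
  Stage 2: F_2 = 10^(4.27/10) = 2.673, G_2 = 10^(12.4/10) = 17.38
  Stage 3: F_3 = 10^(1.35/10) = 1.365, G_3 = 10^(−1.35/10) = 0.7328
Friis cascade:
  F = 1.567 + (2.673 − 1)/0.6383 + (1.365 − 1)/11.09 = 4.221
NF = 10 log₁₀(4.221) = 6.25 dB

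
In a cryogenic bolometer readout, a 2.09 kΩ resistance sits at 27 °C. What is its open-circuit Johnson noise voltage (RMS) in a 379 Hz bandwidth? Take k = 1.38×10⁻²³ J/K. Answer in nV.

115 nV

T = 27 °C + 273.15 = 300.15 K
V_n = √(4kTRB)
4kTRB = 4 × 1.38×10⁻²³ × 300.15 × 2.09×10³ × 3.79×10² = 1.31×10⁻¹⁴ V²
V_n = √(1.31×10⁻¹⁴) = 1.15×10⁻⁷ V = 115 nV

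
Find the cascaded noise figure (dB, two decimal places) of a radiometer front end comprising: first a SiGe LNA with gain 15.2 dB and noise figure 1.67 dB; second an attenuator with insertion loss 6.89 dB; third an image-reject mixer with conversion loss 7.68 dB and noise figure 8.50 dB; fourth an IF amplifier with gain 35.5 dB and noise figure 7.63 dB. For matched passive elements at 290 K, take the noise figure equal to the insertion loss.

8.22 dB

Convert to linear (a loss of L dB is a gain of −L dB): F_i = 10^(NF_i/10), G_i = 10^(G_i,dB/10)
  Stage 1: F_1 = 10^(1.67/10) = 1.469, G_1 = 10^(15.2/10) = 33.11
  Stage 2: F_2 = 10^(6.89/10) = 4.887, G_2 = 10^(−6.89/10) = 0.2046
  Stage 3: F_3 = 10^(8.50/10) = 7.079, G_3 = 10^(−7.68/10) = 0.1706
  Stage 4: F_4 = 10^(7.63/10) = 5.794, G_4 = 10^(35.5/10) = 3548
Friis cascade:
  F = 1.469 + (4.887 − 1)/33.11 + (7.079 − 1)/6.776 + (5.794 − 1)/1.156 = 6.630
NF = 10 log₁₀(6.630) = 8.22 dB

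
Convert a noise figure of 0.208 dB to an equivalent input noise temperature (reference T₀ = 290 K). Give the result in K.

F = 10^(0.208/10) = 1.04906
T_e = (F − 1)·T₀ = (1.04906 − 1) × 290 = 14.2 K

14.2 K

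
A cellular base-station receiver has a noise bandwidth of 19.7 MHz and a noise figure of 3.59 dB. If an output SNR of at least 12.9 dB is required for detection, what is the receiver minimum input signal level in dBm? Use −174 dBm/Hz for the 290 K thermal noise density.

−84.6 dBm

Sensitivity = −174 + 10 log₁₀(B) + NF + SNR_min
= −174 + 72.94 + 3.59 + 12.9
= −84.57 dBm → −84.6 dBm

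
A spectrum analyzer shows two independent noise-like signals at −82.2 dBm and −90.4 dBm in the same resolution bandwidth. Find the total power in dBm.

Convert to linear, add, convert back:
P₁ = 6.03×10⁻¹² W, P₂ = 9.12×10⁻¹³ W
P_tot = 6.94×10⁻¹² W → 10 log₁₀(P_tot / 10⁻³) = −81.6 dBm

−81.6 dBm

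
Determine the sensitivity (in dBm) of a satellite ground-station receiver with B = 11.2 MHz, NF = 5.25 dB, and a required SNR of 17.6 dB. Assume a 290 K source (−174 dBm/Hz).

−80.7 dBm

Sensitivity = −174 + 10 log₁₀(B) + NF + SNR_min
= −174 + 70.49 + 5.25 + 17.6
= −80.66 dBm → −80.7 dBm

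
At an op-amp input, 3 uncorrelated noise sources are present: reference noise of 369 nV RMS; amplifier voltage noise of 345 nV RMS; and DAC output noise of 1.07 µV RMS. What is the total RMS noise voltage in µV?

1.18 µV

Uncorrelated sources add in power (mean-square): V_tot = √(ΣV_i²)
V_tot = √[(3.69×10⁻⁷)² + (3.45×10⁻⁷)² + (1.07×10⁻⁶)²] = 1.18×10⁻⁶ V = 1.18 µV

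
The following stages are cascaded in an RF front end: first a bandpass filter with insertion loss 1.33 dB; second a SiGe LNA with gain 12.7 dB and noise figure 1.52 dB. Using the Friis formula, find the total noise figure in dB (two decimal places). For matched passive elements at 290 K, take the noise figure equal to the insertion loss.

2.85 dB

Convert to linear (a loss of L dB is a gain of −L dB): F_i = 10^(NF_i/10), G_i = 10^(G_i,dB/10)
  Stage 1: F_1 = 10^(1.33/10) = 1.358, G_1 = 10^(−1.33/10) = 0.7362
  Stage 2: F_2 = 10^(1.52/10) = 1.419, G_2 = 10^(12.7/10) = 18.62
Friis cascade:
  F = 1.358 + (1.419 − 1)/0.7362 = 1.928
NF = 10 log₁₀(1.928) = 2.85 dB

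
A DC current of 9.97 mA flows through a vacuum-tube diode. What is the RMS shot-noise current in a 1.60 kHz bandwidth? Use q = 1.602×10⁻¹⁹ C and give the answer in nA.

I_n = √(2qI·B)
2qI·B = 2 × 1.602×10⁻¹⁹ × 9.97×10⁻³ × 1.60×10³ = 5.11×10⁻¹⁸ A²
I_n = √(5.11×10⁻¹⁸) = 2.26×10⁻⁹ A = 2.26 nA

2.26 nA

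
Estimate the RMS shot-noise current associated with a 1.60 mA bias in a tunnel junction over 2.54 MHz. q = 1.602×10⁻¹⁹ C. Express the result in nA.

I_n = √(2qI·B)
2qI·B = 2 × 1.602×10⁻¹⁹ × 1.60×10⁻³ × 2.54×10⁶ = 1.30×10⁻¹⁵ A²
I_n = √(1.30×10⁻¹⁵) = 3.61×10⁻⁸ A = 36.1 nA

36.1 nA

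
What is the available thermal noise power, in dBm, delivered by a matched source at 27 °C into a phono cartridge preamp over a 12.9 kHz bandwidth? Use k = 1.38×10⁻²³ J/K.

T = 27 °C + 273.15 = 300.15 K
P_n = kTB = 1.38×10⁻²³ × 300.15 × 1.29×10⁴ = 5.34×10⁻¹⁷ W
In dBm: 10 log₁₀(5.34×10⁻¹⁷ / 10⁻³) = −132.7 dBm

−132.7 dBm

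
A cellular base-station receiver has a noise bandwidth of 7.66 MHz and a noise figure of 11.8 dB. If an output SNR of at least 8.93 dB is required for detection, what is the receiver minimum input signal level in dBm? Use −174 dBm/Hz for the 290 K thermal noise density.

−84.4 dBm

Sensitivity = −174 + 10 log₁₀(B) + NF + SNR_min
= −174 + 68.84 + 11.8 + 8.93
= −84.43 dBm → −84.4 dBm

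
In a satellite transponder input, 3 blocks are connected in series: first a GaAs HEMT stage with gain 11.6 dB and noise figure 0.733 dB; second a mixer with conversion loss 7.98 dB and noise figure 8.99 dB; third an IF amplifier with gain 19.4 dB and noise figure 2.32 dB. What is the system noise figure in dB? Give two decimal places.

Convert to linear (a loss of L dB is a gain of −L dB): F_i = 10^(NF_i/10), G_i = 10^(G_i,dB/10)
  Stage 1: F_1 = 10^(0.733/10) = 1.184, G_1 = 10^(11.6/10) = 14.45
  Stage 2: F_2 = 10^(8.99/10) = 7.925, G_2 = 10^(−7.98/10) = 0.1592
  Stage 3: F_3 = 10^(2.32/10) = 1.706, G_3 = 10^(19.4/10) = 87.10
Friis cascade:
  F = 1.184 + (7.925 − 1)/14.45 + (1.706 − 1)/2.301 = 1.970
NF = 10 log₁₀(1.970) = 2.94 dB

2.94 dB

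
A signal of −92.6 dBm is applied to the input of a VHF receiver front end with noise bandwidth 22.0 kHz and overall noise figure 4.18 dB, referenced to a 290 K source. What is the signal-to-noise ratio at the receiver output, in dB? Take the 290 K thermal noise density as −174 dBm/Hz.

Noise floor: N = −174 + 10 log₁₀(B) + NF
10 log₁₀(2.20×10⁴) = 43.42 dB
N = −174 + 43.42 + 4.18 = −126.40 dBm
SNR = P_sig − N = −92.6 − (−126.40) = 33.80 dB → 33.8 dB

33.8 dB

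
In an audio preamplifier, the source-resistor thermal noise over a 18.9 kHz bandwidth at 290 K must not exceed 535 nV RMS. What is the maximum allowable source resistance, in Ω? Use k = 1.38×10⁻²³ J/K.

946 Ω

Johnson–Nyquist: V_n = √(4kTRB) ⇒ R = V_n² / (4kTB)
4kTB = 4 × 1.38×10⁻²³ × 290 × 1.89×10⁴ = 3.03×10⁻¹⁶
R = (5.35×10⁻⁷)² / 3.03×10⁻¹⁶ = 9.46×10² Ω = 946 Ω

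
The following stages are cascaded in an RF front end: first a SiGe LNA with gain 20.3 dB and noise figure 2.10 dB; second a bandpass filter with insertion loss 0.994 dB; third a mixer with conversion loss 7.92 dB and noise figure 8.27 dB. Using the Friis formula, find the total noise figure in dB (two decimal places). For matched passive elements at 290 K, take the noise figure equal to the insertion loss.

2.28 dB

Convert to linear (a loss of L dB is a gain of −L dB): F_i = 10^(NF_i/10), G_i = 10^(G_i,dB/10)
  Stage 1: F_1 = 10^(2.10/10) = 1.622, G_1 = 10^(20.3/10) = 107.2
  Stage 2: F_2 = 10^(0.994/10) = 1.257, G_2 = 10^(−0.994/10) = 0.7954
  Stage 3: F_3 = 10^(8.27/10) = 6.714, G_3 = 10^(−7.92/10) = 0.1614
Friis cascade:
  F = 1.622 + (1.257 − 1)/107.2 + (6.714 − 1)/85.23 = 1.691
NF = 10 log₁₀(1.691) = 2.28 dB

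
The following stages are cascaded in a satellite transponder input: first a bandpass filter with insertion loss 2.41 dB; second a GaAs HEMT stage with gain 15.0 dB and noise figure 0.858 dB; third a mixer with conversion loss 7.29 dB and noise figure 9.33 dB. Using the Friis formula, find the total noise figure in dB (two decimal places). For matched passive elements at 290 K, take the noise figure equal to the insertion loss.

Convert to linear (a loss of L dB is a gain of −L dB): F_i = 10^(NF_i/10), G_i = 10^(G_i,dB/10)
  Stage 1: F_1 = 10^(2.41/10) = 1.742, G_1 = 10^(−2.41/10) = 0.5741
  Stage 2: F_2 = 10^(0.858/10) = 1.218, G_2 = 10^(15.0/10) = 31.62
  Stage 3: F_3 = 10^(9.33/10) = 8.570, G_3 = 10^(−7.29/10) = 0.1866
Friis cascade:
  F = 1.742 + (1.218 − 1)/0.5741 + (8.570 − 1)/18.16 = 2.539
NF = 10 log₁₀(2.539) = 4.05 dB

4.05 dB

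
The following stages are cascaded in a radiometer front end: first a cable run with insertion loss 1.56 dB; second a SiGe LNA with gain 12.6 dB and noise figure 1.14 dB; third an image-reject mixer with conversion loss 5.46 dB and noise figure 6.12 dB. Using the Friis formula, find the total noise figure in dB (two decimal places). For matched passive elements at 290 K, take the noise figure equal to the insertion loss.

Convert to linear (a loss of L dB is a gain of −L dB): F_i = 10^(NF_i/10), G_i = 10^(G_i,dB/10)
  Stage 1: F_1 = 10^(1.56/10) = 1.432, G_1 = 10^(−1.56/10) = 0.6982
  Stage 2: F_2 = 10^(1.14/10) = 1.300, G_2 = 10^(12.6/10) = 18.20
  Stage 3: F_3 = 10^(6.12/10) = 4.093, G_3 = 10^(−5.46/10) = 0.2844
Friis cascade:
  F = 1.432 + (1.300 − 1)/0.6982 + (4.093 − 1)/12.71 = 2.105
NF = 10 log₁₀(2.105) = 3.23 dB

3.23 dB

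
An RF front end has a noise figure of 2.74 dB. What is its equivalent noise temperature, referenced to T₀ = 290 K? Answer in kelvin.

F = 10^(2.74/10) = 1.87932
T_e = (F − 1)·T₀ = (1.87932 − 1) × 290 = 255 K

255 K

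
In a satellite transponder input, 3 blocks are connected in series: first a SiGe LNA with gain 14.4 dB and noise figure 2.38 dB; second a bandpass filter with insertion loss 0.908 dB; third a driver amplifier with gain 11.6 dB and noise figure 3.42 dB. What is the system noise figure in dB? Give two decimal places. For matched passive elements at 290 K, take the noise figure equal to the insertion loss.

Convert to linear (a loss of L dB is a gain of −L dB): F_i = 10^(NF_i/10), G_i = 10^(G_i,dB/10)
  Stage 1: F_1 = 10^(2.38/10) = 1.730, G_1 = 10^(14.4/10) = 27.54
  Stage 2: F_2 = 10^(0.908/10) = 1.233, G_2 = 10^(−0.908/10) = 0.8113
  Stage 3: F_3 = 10^(3.42/10) = 2.198, G_3 = 10^(11.6/10) = 14.45
Friis cascade:
  F = 1.730 + (1.233 − 1)/27.54 + (2.198 − 1)/22.35 = 1.792
NF = 10 log₁₀(1.792) = 2.53 dB

2.53 dB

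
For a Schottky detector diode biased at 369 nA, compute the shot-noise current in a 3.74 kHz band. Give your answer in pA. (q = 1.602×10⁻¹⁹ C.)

21.0 pA

I_n = √(2qI·B)
2qI·B = 2 × 1.602×10⁻¹⁹ × 3.69×10⁻⁷ × 3.74×10³ = 4.42×10⁻²² A²
I_n = √(4.42×10⁻²²) = 2.10×10⁻¹¹ A = 21.0 pA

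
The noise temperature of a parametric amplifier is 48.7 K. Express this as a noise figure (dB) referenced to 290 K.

0.674 dB

F = 1 + T_e/T₀ = 1 + 48.7/290 = 1.16793
NF = 10 log₁₀(1.16793) = 0.674 dB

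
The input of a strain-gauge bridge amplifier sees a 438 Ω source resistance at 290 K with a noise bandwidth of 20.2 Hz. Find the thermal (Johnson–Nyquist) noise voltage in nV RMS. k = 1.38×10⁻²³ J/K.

V_n = √(4kTRB)
4kTRB = 4 × 1.38×10⁻²³ × 290 × 4.38×10² × 2.02×10¹ = 1.42×10⁻¹⁶ V²
V_n = √(1.42×10⁻¹⁶) = 1.19×10⁻⁸ V = 11.9 nV

11.9 nV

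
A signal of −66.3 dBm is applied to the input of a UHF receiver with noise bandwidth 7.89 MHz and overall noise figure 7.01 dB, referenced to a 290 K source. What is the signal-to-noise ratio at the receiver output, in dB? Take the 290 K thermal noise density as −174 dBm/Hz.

31.7 dB

Noise floor: N = −174 + 10 log₁₀(B) + NF
10 log₁₀(7.89×10⁶) = 68.97 dB
N = −174 + 68.97 + 7.01 = −98.02 dBm
SNR = P_sig − N = −66.3 − (−98.02) = 31.72 dB → 31.7 dB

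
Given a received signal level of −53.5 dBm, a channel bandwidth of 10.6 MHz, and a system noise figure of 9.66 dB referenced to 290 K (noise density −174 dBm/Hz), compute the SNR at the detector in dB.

Noise floor: N = −174 + 10 log₁₀(B) + NF
10 log₁₀(1.06×10⁷) = 70.25 dB
N = −174 + 70.25 + 9.66 = −94.09 dBm
SNR = P_sig − N = −53.5 − (−94.09) = 40.59 dB → 40.6 dB

40.6 dB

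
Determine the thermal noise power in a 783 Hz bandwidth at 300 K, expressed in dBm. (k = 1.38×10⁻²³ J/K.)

P_n = kTB = 1.38×10⁻²³ × 300 × 7.83×10² = 3.24×10⁻¹⁸ W
In dBm: 10 log₁₀(3.24×10⁻¹⁸ / 10⁻³) = −144.9 dBm

−144.9 dBm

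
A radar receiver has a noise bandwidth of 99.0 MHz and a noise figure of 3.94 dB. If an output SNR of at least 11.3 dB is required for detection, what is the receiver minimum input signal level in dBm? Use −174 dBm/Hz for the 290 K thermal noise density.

Sensitivity = −174 + 10 log₁₀(B) + NF + SNR_min
= −174 + 79.96 + 3.94 + 11.3
= −78.80 dBm → −78.8 dBm

−78.8 dBm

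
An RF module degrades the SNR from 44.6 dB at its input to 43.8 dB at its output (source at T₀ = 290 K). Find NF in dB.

0.8 dB

NF (dB) = SNR_in(dB) − SNR_out(dB) when the source is at T₀
NF = 44.6 − 43.8 = 0.8 dB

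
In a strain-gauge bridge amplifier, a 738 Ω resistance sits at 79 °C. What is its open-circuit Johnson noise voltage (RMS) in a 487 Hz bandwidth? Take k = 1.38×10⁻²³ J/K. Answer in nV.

83.6 nV

T = 79 °C + 273.15 = 352.15 K
V_n = √(4kTRB)
4kTRB = 4 × 1.38×10⁻²³ × 352.15 × 7.38×10² × 4.87×10² = 6.99×10⁻¹⁵ V²
V_n = √(6.99×10⁻¹⁵) = 8.36×10⁻⁸ V = 83.6 nV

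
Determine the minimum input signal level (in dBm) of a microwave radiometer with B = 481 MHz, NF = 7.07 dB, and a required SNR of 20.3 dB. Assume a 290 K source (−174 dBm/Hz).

Sensitivity = −174 + 10 log₁₀(B) + NF + SNR_min
= −174 + 86.82 + 7.07 + 20.3
= −59.81 dBm → −59.8 dBm

−59.8 dBm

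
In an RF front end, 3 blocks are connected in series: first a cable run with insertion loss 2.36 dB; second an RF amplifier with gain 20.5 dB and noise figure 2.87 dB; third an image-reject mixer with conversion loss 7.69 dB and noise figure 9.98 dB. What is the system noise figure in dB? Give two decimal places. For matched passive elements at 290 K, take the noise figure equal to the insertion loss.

Convert to linear (a loss of L dB is a gain of −L dB): F_i = 10^(NF_i/10), G_i = 10^(G_i,dB/10)
  Stage 1: F_1 = 10^(2.36/10) = 1.722, G_1 = 10^(−2.36/10) = 0.5808
  Stage 2: F_2 = 10^(2.87/10) = 1.936, G_2 = 10^(20.5/10) = 112.2
  Stage 3: F_3 = 10^(9.98/10) = 9.954, G_3 = 10^(−7.69/10) = 0.1702
Friis cascade:
  F = 1.722 + (1.936 − 1)/0.5808 + (9.954 − 1)/65.16 = 3.472
NF = 10 log₁₀(3.472) = 5.41 dB

5.41 dB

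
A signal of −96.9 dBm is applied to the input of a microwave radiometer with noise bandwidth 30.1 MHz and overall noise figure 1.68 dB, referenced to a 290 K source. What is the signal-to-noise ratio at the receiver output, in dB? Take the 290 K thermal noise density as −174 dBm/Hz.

Noise floor: N = −174 + 10 log₁₀(B) + NF
10 log₁₀(3.01×10⁷) = 74.79 dB
N = −174 + 74.79 + 1.68 = −97.53 dBm
SNR = P_sig − N = −96.9 − (−97.53) = 0.63 dB → 0.6 dB

0.6 dB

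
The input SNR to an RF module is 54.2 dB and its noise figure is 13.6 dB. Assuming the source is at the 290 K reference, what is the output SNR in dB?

By definition F = SNR_in/SNR_out, so in dB: SNR_out = SNR_in − NF
SNR_out = 54.2 − 13.6 = 40.6 dB

40.6 dB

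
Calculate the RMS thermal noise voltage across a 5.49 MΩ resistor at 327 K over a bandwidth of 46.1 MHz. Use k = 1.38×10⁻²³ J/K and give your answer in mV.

V_n = √(4kTRB)
4kTRB = 4 × 1.38×10⁻²³ × 327 × 5.49×10⁶ × 4.61×10⁷ = 4.57×10⁻⁶ V²
V_n = √(4.57×10⁻⁶) = 2.14×10⁻³ V = 2.14 mV

2.14 mV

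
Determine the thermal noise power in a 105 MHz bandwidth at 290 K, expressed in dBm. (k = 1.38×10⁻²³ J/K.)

−93.8 dBm

P_n = kTB = 1.38×10⁻²³ × 290 × 1.05×10⁸ = 4.20×10⁻¹³ W
In dBm: 10 log₁₀(4.20×10⁻¹³ / 10⁻³) = −93.8 dBm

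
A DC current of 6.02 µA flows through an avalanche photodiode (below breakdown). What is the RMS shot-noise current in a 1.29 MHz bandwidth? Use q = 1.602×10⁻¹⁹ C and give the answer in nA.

I_n = √(2qI·B)
2qI·B = 2 × 1.602×10⁻¹⁹ × 6.02×10⁻⁶ × 1.29×10⁶ = 2.49×10⁻¹⁸ A²
I_n = √(2.49×10⁻¹⁸) = 1.58×10⁻⁹ A = 1.58 nA

1.58 nA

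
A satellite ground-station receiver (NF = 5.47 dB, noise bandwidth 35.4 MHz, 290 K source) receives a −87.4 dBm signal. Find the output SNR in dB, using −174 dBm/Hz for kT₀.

Noise floor: N = −174 + 10 log₁₀(B) + NF
10 log₁₀(3.54×10⁷) = 75.49 dB
N = −174 + 75.49 + 5.47 = −93.04 dBm
SNR = P_sig − N = −87.4 − (−93.04) = 5.64 dB → 5.6 dB

5.6 dB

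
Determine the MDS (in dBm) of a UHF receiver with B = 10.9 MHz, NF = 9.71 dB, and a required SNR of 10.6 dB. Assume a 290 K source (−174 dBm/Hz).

Sensitivity = −174 + 10 log₁₀(B) + NF + SNR_min
= −174 + 70.37 + 9.71 + 10.6
= −83.32 dBm → −83.3 dBm

−83.3 dBm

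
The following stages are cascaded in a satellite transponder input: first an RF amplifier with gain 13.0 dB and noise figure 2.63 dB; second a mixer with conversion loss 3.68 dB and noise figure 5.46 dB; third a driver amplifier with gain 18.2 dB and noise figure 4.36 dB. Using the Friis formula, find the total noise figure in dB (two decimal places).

3.35 dB

Convert to linear (a loss of L dB is a gain of −L dB): F_i = 10^(NF_i/10), G_i = 10^(G_i,dB/10)
  Stage 1: F_1 = 10^(2.63/10) = 1.832, G_1 = 10^(13.0/10) = 19.95
  Stage 2: F_2 = 10^(5.46/10) = 3.516, G_2 = 10^(−3.68/10) = 0.4285
  Stage 3: F_3 = 10^(4.36/10) = 2.729, G_3 = 10^(18.2/10) = 66.07
Friis cascade:
  F = 1.832 + (3.516 − 1)/19.95 + (2.729 − 1)/8.551 = 2.161
NF = 10 log₁₀(2.161) = 3.35 dB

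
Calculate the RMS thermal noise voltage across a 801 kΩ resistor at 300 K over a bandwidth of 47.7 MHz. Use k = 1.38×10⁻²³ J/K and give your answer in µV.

V_n = √(4kTRB)
4kTRB = 4 × 1.38×10⁻²³ × 300 × 8.01×10⁵ × 4.77×10⁷ = 6.33×10⁻⁷ V²
V_n = √(6.33×10⁻⁷) = 7.95×10⁻⁴ V = 795 µV

795 µV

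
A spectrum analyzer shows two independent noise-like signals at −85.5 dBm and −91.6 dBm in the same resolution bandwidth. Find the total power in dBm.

−84.5 dBm

Convert to linear, add, convert back:
P₁ = 2.82×10⁻¹² W, P₂ = 6.92×10⁻¹³ W
P_tot = 3.51×10⁻¹² W → 10 log₁₀(P_tot / 10⁻³) = −84.5 dBm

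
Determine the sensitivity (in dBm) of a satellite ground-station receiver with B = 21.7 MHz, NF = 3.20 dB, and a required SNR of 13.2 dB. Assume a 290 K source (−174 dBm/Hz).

−84.2 dBm

Sensitivity = −174 + 10 log₁₀(B) + NF + SNR_min
= −174 + 73.36 + 3.20 + 13.2
= −84.24 dBm → −84.2 dBm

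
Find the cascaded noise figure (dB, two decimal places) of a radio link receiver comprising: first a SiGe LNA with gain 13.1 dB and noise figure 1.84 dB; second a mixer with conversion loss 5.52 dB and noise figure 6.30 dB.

Convert to linear (a loss of L dB is a gain of −L dB): F_i = 10^(NF_i/10), G_i = 10^(G_i,dB/10)
  Stage 1: F_1 = 10^(1.84/10) = 1.528, G_1 = 10^(13.1/10) = 20.42
  Stage 2: F_2 = 10^(6.30/10) = 4.266, G_2 = 10^(−5.52/10) = 0.2805
Friis cascade:
  F = 1.528 + (4.266 − 1)/20.42 = 1.688
NF = 10 log₁₀(1.688) = 2.27 dB

2.27 dB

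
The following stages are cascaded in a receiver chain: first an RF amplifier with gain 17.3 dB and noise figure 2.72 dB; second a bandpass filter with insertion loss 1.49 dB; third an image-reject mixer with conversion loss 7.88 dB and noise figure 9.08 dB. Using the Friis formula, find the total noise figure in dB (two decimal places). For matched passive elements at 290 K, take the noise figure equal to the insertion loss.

Convert to linear (a loss of L dB is a gain of −L dB): F_i = 10^(NF_i/10), G_i = 10^(G_i,dB/10)
  Stage 1: F_1 = 10^(2.72/10) = 1.871, G_1 = 10^(17.3/10) = 53.70
  Stage 2: F_2 = 10^(1.49/10) = 1.409, G_2 = 10^(−1.49/10) = 0.7096
  Stage 3: F_3 = 10^(9.08/10) = 8.091, G_3 = 10^(−7.88/10) = 0.1629
Friis cascade:
  F = 1.871 + (1.409 − 1)/53.70 + (8.091 − 1)/38.11 = 2.064
NF = 10 log₁₀(2.064) = 3.15 dB

3.15 dB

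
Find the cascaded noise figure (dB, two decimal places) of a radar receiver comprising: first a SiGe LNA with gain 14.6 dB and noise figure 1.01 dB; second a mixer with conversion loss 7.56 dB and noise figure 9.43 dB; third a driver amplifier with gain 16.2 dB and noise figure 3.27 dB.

2.44 dB

Convert to linear (a loss of L dB is a gain of −L dB): F_i = 10^(NF_i/10), G_i = 10^(G_i,dB/10)
  Stage 1: F_1 = 10^(1.01/10) = 1.262, G_1 = 10^(14.6/10) = 28.84
  Stage 2: F_2 = 10^(9.43/10) = 8.770, G_2 = 10^(−7.56/10) = 0.1754
  Stage 3: F_3 = 10^(3.27/10) = 2.123, G_3 = 10^(16.2/10) = 41.69
Friis cascade:
  F = 1.262 + (8.770 − 1)/28.84 + (2.123 − 1)/5.058 = 1.753
NF = 10 log₁₀(1.753) = 2.44 dB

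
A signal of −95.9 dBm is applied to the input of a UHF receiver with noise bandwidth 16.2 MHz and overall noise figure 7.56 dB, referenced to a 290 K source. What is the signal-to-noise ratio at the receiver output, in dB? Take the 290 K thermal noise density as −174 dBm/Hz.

−1.6 dB

Noise floor: N = −174 + 10 log₁₀(B) + NF
10 log₁₀(1.62×10⁷) = 72.1 dB
N = −174 + 72.1 + 7.56 = −94.34 dBm
SNR = P_sig − N = −95.9 − (−94.34) = −1.56 dB → −1.6 dB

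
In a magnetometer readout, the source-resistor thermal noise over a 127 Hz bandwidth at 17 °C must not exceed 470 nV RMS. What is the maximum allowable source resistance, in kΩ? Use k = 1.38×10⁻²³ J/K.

T = 17 °C + 273.15 = 290.15 K
Johnson–Nyquist: V_n = √(4kTRB) ⇒ R = V_n² / (4kTB)
4kTB = 4 × 1.38×10⁻²³ × 290.15 × 1.27×10² = 2.03×10⁻¹⁸
R = (4.70×10⁻⁷)² / 2.03×10⁻¹⁸ = 1.09×10⁵ Ω = 109 kΩ

109 kΩ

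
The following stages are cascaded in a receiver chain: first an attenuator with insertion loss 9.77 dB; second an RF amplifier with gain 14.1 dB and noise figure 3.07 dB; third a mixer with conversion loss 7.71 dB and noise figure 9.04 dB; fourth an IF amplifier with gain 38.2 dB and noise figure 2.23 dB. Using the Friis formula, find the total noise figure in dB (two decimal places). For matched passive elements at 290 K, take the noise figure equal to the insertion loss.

Convert to linear (a loss of L dB is a gain of −L dB): F_i = 10^(NF_i/10), G_i = 10^(G_i,dB/10)
  Stage 1: F_1 = 10^(9.77/10) = 9.484, G_1 = 10^(−9.77/10) = 0.1054
  Stage 2: F_2 = 10^(3.07/10) = 2.028, G_2 = 10^(14.1/10) = 25.70
  Stage 3: F_3 = 10^(9.04/10) = 8.017, G_3 = 10^(−7.71/10) = 0.1694
  Stage 4: F_4 = 10^(2.23/10) = 1.671, G_4 = 10^(38.2/10) = 6607
Friis cascade:
  F = 9.484 + (2.028 − 1)/0.1054 + (8.017 − 1)/2.710 + (1.671 − 1)/0.4592 = 23.28
NF = 10 log₁₀(23.28) = 13.67 dB

13.67 dB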